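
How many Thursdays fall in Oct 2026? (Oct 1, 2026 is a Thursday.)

5

Oct 1, 2026 is a Thursday; the first Thursday on or after it is Oct 1, 2026.
From Oct 1, 2026 to Oct 31, 2026 is 31 − 1 = 30 days.
30 ÷ 7 = 4 full weeks with remainder 2, so 4 more Thursdays after the first → 5.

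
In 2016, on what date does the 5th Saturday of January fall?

The first Saturday of January 2016 is January 2.
The 5th Saturday is 4 weeks later: 2 + 28 = 30.

2016-01-30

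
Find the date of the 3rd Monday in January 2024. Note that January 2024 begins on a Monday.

15 January 2024

January 2024 begins on a Monday, so the first Monday is January 1.
The 3rd Monday is 2 weeks later: 1 + 14 = 15.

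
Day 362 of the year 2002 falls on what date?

Dec 28, 2002

Jan has 31 days (362 − 31 = 331 remain).
Feb has 28 days (331 − 28 = 303 remain).
Mar has 31 days (303 − 31 = 272 remain).
Apr has 30 days (272 − 30 = 242 remain).
May has 31 days (242 − 31 = 211 remain).
Jun has 30 days (211 − 30 = 181 remain).
Jul has 31 days (181 − 31 = 150 remain).
Aug has 31 days (150 − 31 = 119 remain).
Sep has 30 days (119 − 30 = 89 remain).
Oct has 31 days (89 − 31 = 58 remain).
Nov has 30 days (58 − 30 = 28 remain).
28 into Dec → Dec 28.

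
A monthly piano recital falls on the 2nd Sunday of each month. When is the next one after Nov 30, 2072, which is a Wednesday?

Nov 2072 starts on a Tuesday; its first Sunday is the 6th, so the 2nd Sunday is the 13th — Nov 13, 2072.
That is not after Nov 30, 2072, so look at Dec 2072.
Dec 2072 starts on a Thursday; its first Sunday is the 4th, so the 2nd Sunday is the 11th — Dec 11, 2072.

Dec 11, 2072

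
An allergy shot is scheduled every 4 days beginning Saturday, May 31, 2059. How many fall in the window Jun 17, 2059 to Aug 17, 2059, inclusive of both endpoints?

15

Occurrences land 4·i days after May 31, 2059 for i = 0, 1, 2, …
Jun 17, 2059 is 17 days after the start; 17 ÷ 4 = 4 remainder 1; since the remainder is 1, round up to i = 5. First occurrence in the window: #6 on Jun 20, 2059 (5×4 = 20 days in).
Aug 17, 2059 is 78 days after the start; 78 ÷ 4 = 19 remainder 2. Last occurrence in the window: #20 on Aug 15, 2059.
Occurrences #6 through #20: 15 in total.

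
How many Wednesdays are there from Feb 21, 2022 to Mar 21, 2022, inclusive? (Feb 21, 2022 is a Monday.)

Feb 21, 2022 is a Monday; the first Wednesday on or after it is Feb 23, 2022 (2 days later).
From Feb 23, 2022 to Mar 21, 2022: 5 + 21 = 26 days (rest of Feb, Mar).
26 ÷ 7 = 3 full weeks with remainder 5, so 3 more Wednesdays after the first → 4.

4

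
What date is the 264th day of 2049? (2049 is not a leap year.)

Sep 21, 2049

Jan has 31 days (264 − 31 = 233 remain).
Feb has 28 days (233 − 28 = 205 remain).
Mar has 31 days (205 − 31 = 174 remain).
Apr has 30 days (174 − 30 = 144 remain).
May has 31 days (144 − 31 = 113 remain).
Jun has 30 days (113 − 30 = 83 remain).
Jul has 31 days (83 − 31 = 52 remain).
Aug has 31 days (52 − 31 = 21 remain).
21 into Sep → Sep 21.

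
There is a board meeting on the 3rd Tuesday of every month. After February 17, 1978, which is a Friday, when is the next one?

February 1978 starts on a Wednesday; its first Tuesday is the 7th, so the 3rd Tuesday is the 21st — February 21, 1978.
February 21, 1978 is after February 17, 1978, so that is the next one.

February 21, 1978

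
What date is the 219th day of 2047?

August 7, 2047

January has 31 days (219 − 31 = 188 remain).
February has 28 days (188 − 28 = 160 remain).
March has 31 days (160 − 31 = 129 remain).
April has 30 days (129 − 30 = 99 remain).
May has 31 days (99 − 31 = 68 remain).
June has 30 days (68 − 30 = 38 remain).
July has 31 days (38 − 31 = 7 remain).
7 into August → August 7.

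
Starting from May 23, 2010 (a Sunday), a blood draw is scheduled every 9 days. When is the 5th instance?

Jun 28, 2010

The 5th occurrence is 4 intervals after the first: 4 × 9 = 36 days after May 23, 2010.
May has 31 days — 8 days to the end of May leaves 28.
28 days into Jun → Jun 28, 2010.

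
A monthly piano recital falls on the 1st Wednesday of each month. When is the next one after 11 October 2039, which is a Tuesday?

October 2039 starts on a Saturday, so its 1st Wednesday is 5 October 2039 (4 days in).
That is not after 11 October 2039, so look at November 2039.
November 2039 starts on a Tuesday, so its 1st Wednesday is 2 November 2039 (1 day in).

2 November 2039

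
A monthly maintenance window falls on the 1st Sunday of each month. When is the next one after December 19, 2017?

December 2017 starts on a Friday, so its 1st Sunday is December 3, 2017 (2 days in).
That is not after December 19, 2017, so look at January 2018.
January 2018 starts on a Monday, so its 1st Sunday is January 7, 2018 (6 days in).

January 7, 2018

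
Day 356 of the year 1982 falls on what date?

Dec 22, 1982

Jan has 31 days (356 − 31 = 325 remain).
Feb has 28 days (325 − 28 = 297 remain).
Mar has 31 days (297 − 31 = 266 remain).
Apr has 30 days (266 − 30 = 236 remain).
May has 31 days (236 − 31 = 205 remain).
Jun has 30 days (205 − 30 = 175 remain).
Jul has 31 days (175 − 31 = 144 remain).
Aug has 31 days (144 − 31 = 113 remain).
Sep has 30 days (113 − 30 = 83 remain).
Oct has 31 days (83 − 31 = 52 remain).
Nov has 30 days (52 − 30 = 22 remain).
22 into Dec → Dec 22.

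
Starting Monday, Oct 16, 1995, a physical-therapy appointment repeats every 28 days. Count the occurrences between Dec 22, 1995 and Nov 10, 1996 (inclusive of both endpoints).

Occurrences land 28·i days after Oct 16, 1995 for i = 0, 1, 2, …
Dec 22, 1995 is 67 days after the start; 67 ÷ 28 = 2 remainder 11; since the remainder is 11, round up to i = 3. First occurrence in the window: #4 on Jan 8, 1996 (3×28 = 84 days in).
Nov 10, 1996 is 391 days after the start; 391 ÷ 28 = 13 remainder 27. Last occurrence in the window: #14 on Oct 14, 1996.
Occurrences #4 through #14: 11 in total.

11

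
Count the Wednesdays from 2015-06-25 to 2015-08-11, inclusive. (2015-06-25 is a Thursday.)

6

2015-06-25 is a Thursday; the first Wednesday on or after it is 2015-07-01 (6 days later).
From 2015-07-01 to 2015-08-11: 30 + 11 = 41 days (rest of July, August).
41 ÷ 7 = 5 full weeks with remainder 6, so 5 more Wednesdays after the first → 6.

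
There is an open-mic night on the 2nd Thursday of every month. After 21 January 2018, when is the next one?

January 2018 starts on a Monday; its first Thursday is the 4th, so the 2nd Thursday is the 11th — 11 January 2018.
That is not after 21 January 2018, so look at February 2018.
February 2018 starts on a Thursday; its first Thursday is the 1st, so the 2nd Thursday is the 8th — 8 February 2018.

8 February 2018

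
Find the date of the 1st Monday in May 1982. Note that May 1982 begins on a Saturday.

1982-05-03

May 1982 begins on a Saturday, so the first Monday is May 3 (2 days later).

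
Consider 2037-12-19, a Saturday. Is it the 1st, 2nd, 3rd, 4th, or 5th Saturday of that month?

Day 19 falls in week ⌈19/7⌉ of the month.
Days 1–7 hold the 1st Saturday, 8–14 the 2nd, 15–21 the 3rd, 22–28 the 4th, 29–31 the 5th.
19 is in the range for the 3rd.

3rd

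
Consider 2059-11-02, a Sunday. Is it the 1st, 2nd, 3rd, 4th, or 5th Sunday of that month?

Day 2 falls in week ⌈2/7⌉ of the month.
Days 1–7 hold the 1st Sunday, 8–14 the 2nd, 15–21 the 3rd, 22–28 the 4th, 29–31 the 5th.
2 is in the range for the 1st.

1st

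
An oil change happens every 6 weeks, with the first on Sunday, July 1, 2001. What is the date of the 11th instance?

August 25, 2002

The 11th occurrence is 10 intervals after the first: 10 × 42 = 420 days after July 1, 2001.
July has 31 days — 30 days to the end of July leaves 390.
August has 31 days (359 left).
September has 30 days (329 left).
October has 31 days (298 left).
November has 30 days (268 left).
December has 31 days (237 left).
January has 31 days (206 left).
February has 28 days (178 left).
March has 31 days (147 left).
April has 30 days (117 left).
May has 31 days (86 left).
June has 30 days (56 left).
July has 31 days (25 left).
25 days into August → August 25, 2002.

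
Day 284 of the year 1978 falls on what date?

January has 31 days (284 − 31 = 253 remain).
February has 28 days (253 − 28 = 225 remain).
March has 31 days (225 − 31 = 194 remain).
April has 30 days (194 − 30 = 164 remain).
May has 31 days (164 − 31 = 133 remain).
June has 30 days (133 − 30 = 103 remain).
July has 31 days (103 − 31 = 72 remain).
August has 31 days (72 − 31 = 41 remain).
September has 30 days (41 − 30 = 11 remain).
11 into October → October 11.

October 11, 1978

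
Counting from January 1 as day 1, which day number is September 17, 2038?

Days in months before September: 31 + 28 + 31 + 30 + 31 + 30 + 31 + 31 = 243.
Plus 17 days into September → day 260.

260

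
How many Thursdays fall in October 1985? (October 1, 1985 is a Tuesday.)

October 1, 1985 is a Tuesday; the first Thursday on or after it is October 3, 1985 (2 days later).
From October 3, 1985 to October 31, 1985 is 31 − 3 = 28 days.
28 ÷ 7 = 4 full weeks with remainder 0, so 4 more Thursdays after the first → 5.

5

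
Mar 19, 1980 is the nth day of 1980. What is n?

Days in months before Mar: 31 + 29 = 60.
Plus 19 days into Mar → day 79.

79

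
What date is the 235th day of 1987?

23 August 1987

January has 31 days (235 − 31 = 204 remain).
February has 28 days (204 − 28 = 176 remain).
March has 31 days (176 − 31 = 145 remain).
April has 30 days (145 − 30 = 115 remain).
May has 31 days (115 − 31 = 84 remain).
June has 30 days (84 − 30 = 54 remain).
July has 31 days (54 − 31 = 23 remain).
23 into August → August 23.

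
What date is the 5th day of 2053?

2053-01-05

5 into January → January 5.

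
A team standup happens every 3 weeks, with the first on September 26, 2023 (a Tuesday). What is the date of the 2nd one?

October 17, 2023

The 2nd occurrence is 1 interval after the first: 1 × 21 = 21 days after September 26, 2023.
September has 30 days — 4 days to the end of September leaves 17.
17 days into October → October 17, 2023.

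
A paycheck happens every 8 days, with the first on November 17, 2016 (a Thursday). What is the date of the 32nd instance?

July 23, 2017

The 32nd occurrence is 31 intervals after the first: 31 × 8 = 248 days after November 17, 2016.
November has 30 days — 13 days to the end of November leaves 235.
December has 31 days (204 left).
January has 31 days (173 left).
February has 28 days (145 left).
March has 31 days (114 left).
April has 30 days (84 left).
May has 31 days (53 left).
June has 30 days (23 left).
23 days into July → July 23, 2017.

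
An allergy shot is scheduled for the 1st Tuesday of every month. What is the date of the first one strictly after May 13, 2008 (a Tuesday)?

May 2008 starts on a Thursday, so its 1st Tuesday is May 6, 2008 (5 days in).
That is not after May 13, 2008, so look at June 2008.
June 2008 starts on a Sunday, so its 1st Tuesday is June 3, 2008 (2 days in).

June 3, 2008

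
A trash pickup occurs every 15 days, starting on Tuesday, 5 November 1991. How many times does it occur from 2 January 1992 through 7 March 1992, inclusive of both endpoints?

Occurrences land 15·i days after 5 November 1991 for i = 0, 1, 2, …
2 January 1992 is 58 days after the start; 58 ÷ 15 = 3 remainder 13; since the remainder is 13, round up to i = 4. First occurrence in the window: #5 on 4 January 1992 (4×15 = 60 days in).
7 March 1992 is 123 days after the start; 123 ÷ 15 = 8 remainder 3. Last occurrence in the window: #9 on 4 March 1992.
Occurrences #5 through #9: 5 in total.

5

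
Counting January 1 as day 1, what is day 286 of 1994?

January has 31 days (286 − 31 = 255 remain).
February has 28 days (255 − 28 = 227 remain).
March has 31 days (227 − 31 = 196 remain).
April has 30 days (196 − 30 = 166 remain).
May has 31 days (166 − 31 = 135 remain).
June has 30 days (135 − 30 = 105 remain).
July has 31 days (105 − 31 = 74 remain).
August has 31 days (74 − 31 = 43 remain).
September has 30 days (43 − 30 = 13 remain).
13 into October → October 13.

October 13, 1994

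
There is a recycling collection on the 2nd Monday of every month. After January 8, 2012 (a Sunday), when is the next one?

January 9, 2012

January 2012 starts on a Sunday; its first Monday is the 2nd, so the 2nd Monday is the 9th — January 9, 2012.
January 9, 2012 is after January 8, 2012, so that is the next one.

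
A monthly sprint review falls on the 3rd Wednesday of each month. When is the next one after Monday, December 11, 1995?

December 20, 1995

December 1995 starts on a Friday; its first Wednesday is the 6th, so the 3rd Wednesday is the 20th — December 20, 1995.
December 20, 1995 is after December 11, 1995, so that is the next one.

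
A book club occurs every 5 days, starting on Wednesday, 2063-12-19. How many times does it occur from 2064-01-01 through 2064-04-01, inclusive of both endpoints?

18

Occurrences land 5·i days after 2063-12-19 for i = 0, 1, 2, …
2064-01-01 is 13 days after the start; 13 ÷ 5 = 2 remainder 3; since the remainder is 3, round up to i = 3. First occurrence in the window: #4 on 2064-01-03 (3×5 = 15 days in).
2064-04-01 is 104 days after the start; 104 ÷ 5 = 20 remainder 4. Last occurrence in the window: #21 on 2064-03-28.
Occurrences #4 through #21: 18 in total.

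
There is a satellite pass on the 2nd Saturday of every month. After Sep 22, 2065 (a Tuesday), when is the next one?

Sep 2065 starts on a Tuesday; its first Saturday is the 5th, so the 2nd Saturday is the 12th — Sep 12, 2065.
That is not after Sep 22, 2065, so look at Oct 2065.
Oct 2065 starts on a Thursday; its first Saturday is the 3rd, so the 2nd Saturday is the 10th — Oct 10, 2065.

Oct 10, 2065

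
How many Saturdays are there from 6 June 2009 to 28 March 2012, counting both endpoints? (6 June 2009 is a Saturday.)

6 June 2009 is a Saturday; the first Saturday on or after it is 6 June 2009.
From 6 June 2009 to 28 March 2012: 208 + 365 + 365 + 88 = 1026 days (rest of 2009, 2010, 2011, to 28 March 2012 in 2012).
1026 ÷ 7 = 146 full weeks with remainder 4, so 146 more Saturdays after the first → 147.

147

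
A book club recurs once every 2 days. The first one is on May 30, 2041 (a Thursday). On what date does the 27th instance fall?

The 27th occurrence is 26 intervals after the first: 26 × 2 = 52 days after May 30, 2041.
May has 31 days — 1 day to the end of May leaves 51.
Jun has 30 days (21 left).
21 days into Jul → Jul 21, 2041.

Jul 21, 2041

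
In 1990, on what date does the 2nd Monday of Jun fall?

Jun 11, 1990

The first Monday of Jun 1990 is Jun 4.
The 2nd Monday is 1 weeks later: 4 + 7 = 11.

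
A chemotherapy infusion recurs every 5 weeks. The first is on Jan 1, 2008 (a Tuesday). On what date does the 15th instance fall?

May 5, 2009

The 15th occurrence is 14 intervals after the first: 14 × 35 = 490 days after Jan 1, 2008.
Jan has 31 days — 30 days to the end of Jan leaves 460.
From end of Jan to end of 2008 is 335 days (125 left).
Jan has 31 days (94 left).
Feb has 28 days (66 left).
Mar has 31 days (35 left).
Apr has 30 days (5 left).
5 days into May → May 5, 2009.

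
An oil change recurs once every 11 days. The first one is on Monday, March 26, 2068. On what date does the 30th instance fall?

February 8, 2069

The 30th occurrence is 29 intervals after the first: 29 × 11 = 319 days after March 26, 2068.
March has 31 days — 5 days to the end of March leaves 314.
April has 30 days (284 left).
May has 31 days (253 left).
June has 30 days (223 left).
July has 31 days (192 left).
August has 31 days (161 left).
September has 30 days (131 left).
October has 31 days (100 left).
November has 30 days (70 left).
December has 31 days (39 left).
January has 31 days (8 left).
8 days into February → February 8, 2069.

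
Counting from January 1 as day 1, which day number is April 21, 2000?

Days in months before April: 31 + 29 + 31 = 91.
Plus 21 days into April → day 112.

112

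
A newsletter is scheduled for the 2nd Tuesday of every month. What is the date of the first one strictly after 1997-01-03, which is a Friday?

January 1997 starts on a Wednesday; its first Tuesday is the 7th, so the 2nd Tuesday is the 14th — 1997-01-14.
1997-01-14 is after 1997-01-03, so that is the next one.

1997-01-14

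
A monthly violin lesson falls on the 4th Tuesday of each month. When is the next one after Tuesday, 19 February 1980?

26 February 1980

February 1980 starts on a Friday; its first Tuesday is the 5th, so the 4th Tuesday is the 26th — 26 February 1980.
26 February 1980 is after 19 February 1980, so that is the next one.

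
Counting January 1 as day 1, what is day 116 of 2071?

2071-04-26

January has 31 days (116 − 31 = 85 remain).
February has 28 days (85 − 28 = 57 remain).
March has 31 days (57 − 31 = 26 remain).
26 into April → April 26.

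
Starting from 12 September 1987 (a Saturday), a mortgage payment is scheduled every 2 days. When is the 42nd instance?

3 December 1987

The 42nd occurrence is 41 intervals after the first: 41 × 2 = 82 days after 12 September 1987.
September has 30 days — 18 days to the end of September leaves 64.
October has 31 days (33 left).
November has 30 days (3 left).
3 days into December → 3 December 1987.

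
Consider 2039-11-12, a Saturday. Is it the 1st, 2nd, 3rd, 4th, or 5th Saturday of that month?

Day 12 falls in week ⌈12/7⌉ of the month.
Days 1–7 hold the 1st Saturday, 8–14 the 2nd, 15–21 the 3rd, 22–28 the 4th, 29–31 the 5th.
12 is in the range for the 2nd.

2nd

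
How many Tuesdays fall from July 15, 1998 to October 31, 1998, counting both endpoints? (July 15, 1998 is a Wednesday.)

15

July 15, 1998 is a Wednesday; the first Tuesday on or after it is July 21, 1998 (6 days later).
From July 21, 1998 to October 31, 1998: 10 + 31 + 30 + 31 = 102 days (rest of July, August, September, October).
102 ÷ 7 = 14 full weeks with remainder 4, so 14 more Tuesdays after the first → 15.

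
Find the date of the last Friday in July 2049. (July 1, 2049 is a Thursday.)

30 July 2049

July 2049 begins on a Thursday, so the first Friday is July 2 (1 day later).
July 2049 has 31 days. Adding weeks: 2, 9, 16, 23, 30 — the last one ≤ 31 is the 30th.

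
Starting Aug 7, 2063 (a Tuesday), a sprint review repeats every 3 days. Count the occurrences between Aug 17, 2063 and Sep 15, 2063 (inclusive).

Occurrences land 3·i days after Aug 7, 2063 for i = 0, 1, 2, …
Aug 17, 2063 is 10 days after the start; 10 ÷ 3 = 3 remainder 1; since the remainder is 1, round up to i = 4. First occurrence in the window: #5 on Aug 19, 2063 (4×3 = 12 days in).
Sep 15, 2063 is 39 days after the start; 39 ÷ 3 = 13 remainder 0. Last occurrence in the window: #14 on Sep 15, 2063.
Occurrences #5 through #14: 10 in total.

10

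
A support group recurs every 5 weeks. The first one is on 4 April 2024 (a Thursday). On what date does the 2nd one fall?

9 May 2024

The 2nd occurrence is 1 interval after the first: 1 × 35 = 35 days after 4 April 2024.
April has 30 days — 26 days to the end of April leaves 9.
9 days into May → 9 May 2024.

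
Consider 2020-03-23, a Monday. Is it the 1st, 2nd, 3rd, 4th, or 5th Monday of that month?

Day 23 falls in week ⌈23/7⌉ of the month.
Days 1–7 hold the 1st Monday, 8–14 the 2nd, 15–21 the 3rd, 22–28 the 4th, 29–31 the 5th.
23 is in the range for the 4th.

4th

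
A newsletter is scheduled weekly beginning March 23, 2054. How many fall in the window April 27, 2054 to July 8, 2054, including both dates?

Occurrences land 7·i days after March 23, 2054 for i = 0, 1, 2, …
April 27, 2054 is 35 days after the start; 35 ÷ 7 = 5 remainder 0. First occurrence in the window: #6 on April 27, 2054 (5×7 = 35 days in).
July 8, 2054 is 107 days after the start; 107 ÷ 7 = 15 remainder 2. Last occurrence in the window: #16 on July 6, 2054.
Occurrences #6 through #16: 11 in total.

11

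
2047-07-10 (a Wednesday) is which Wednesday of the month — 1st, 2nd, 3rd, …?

Day 10 falls in week ⌈10/7⌉ of the month.
Days 1–7 hold the 1st Wednesday, 8–14 the 2nd, 15–21 the 3rd, 22–28 the 4th, 29–31 the 5th.
10 is in the range for the 2nd.

2nd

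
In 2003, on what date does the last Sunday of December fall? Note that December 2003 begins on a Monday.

December 2003 begins on a Monday, so the first Sunday is December 7 (6 days later).
December 2003 has 31 days. Adding weeks: 7, 14, 21, 28 — the last one ≤ 31 is the 28th.

December 28, 2003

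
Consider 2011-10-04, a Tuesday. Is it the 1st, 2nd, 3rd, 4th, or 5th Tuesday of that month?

1st

Day 4 falls in week ⌈4/7⌉ of the month.
Days 1–7 hold the 1st Tuesday, 8–14 the 2nd, 15–21 the 3rd, 22–28 the 4th, 29–31 the 5th.
4 is in the range for the 1st.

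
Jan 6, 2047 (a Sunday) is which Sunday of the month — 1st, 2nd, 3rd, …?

Day 6 falls in week ⌈6/7⌉ of the month.
Days 1–7 hold the 1st Sunday, 8–14 the 2nd, 15–21 the 3rd, 22–28 the 4th, 29–31 the 5th.
6 is in the range for the 1st.

1st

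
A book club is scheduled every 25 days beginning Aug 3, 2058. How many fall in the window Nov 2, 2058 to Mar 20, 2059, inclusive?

6

Occurrences land 25·i days after Aug 3, 2058 for i = 0, 1, 2, …
Nov 2, 2058 is 91 days after the start; 91 ÷ 25 = 3 remainder 16; since the remainder is 16, round up to i = 4. First occurrence in the window: #5 on Nov 11, 2058 (4×25 = 100 days in).
Mar 20, 2059 is 229 days after the start; 229 ÷ 25 = 9 remainder 4. Last occurrence in the window: #10 on Mar 16, 2059.
Occurrences #5 through #10: 6 in total.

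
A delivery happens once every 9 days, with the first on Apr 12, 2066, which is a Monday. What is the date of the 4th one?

The 4th occurrence is 3 intervals after the first: 3 × 9 = 27 days after Apr 12, 2066.
Apr has 30 days — 18 days to the end of Apr leaves 9.
9 days into May → May 9, 2066.

May 9, 2066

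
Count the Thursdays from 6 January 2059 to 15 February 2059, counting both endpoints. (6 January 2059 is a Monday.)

6

6 January 2059 is a Monday; the first Thursday on or after it is 9 January 2059 (3 days later).
From 9 January 2059 to 15 February 2059: 22 + 15 = 37 days (rest of January, February).
37 ÷ 7 = 5 full weeks with remainder 2, so 5 more Thursdays after the first → 6.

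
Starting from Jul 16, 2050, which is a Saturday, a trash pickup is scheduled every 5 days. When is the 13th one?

The 13th occurrence is 12 intervals after the first: 12 × 5 = 60 days after Jul 16, 2050.
Jul has 31 days — 15 days to the end of Jul leaves 45.
Aug has 31 days (14 left).
14 days into Sep → Sep 14, 2050.

Sep 14, 2050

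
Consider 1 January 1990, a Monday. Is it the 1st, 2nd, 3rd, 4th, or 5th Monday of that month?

Day 1 falls in week ⌈1/7⌉ of the month.
Days 1–7 hold the 1st Monday, 8–14 the 2nd, 15–21 the 3rd, 22–28 the 4th, 29–31 the 5th.
1 is in the range for the 1st.

1st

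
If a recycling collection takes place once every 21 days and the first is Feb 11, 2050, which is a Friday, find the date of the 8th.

The 8th occurrence is 7 intervals after the first: 7 × 21 = 147 days after Feb 11, 2050.
Feb has 28 days — 17 days to the end of Feb leaves 130.
Mar has 31 days (99 left).
Apr has 30 days (69 left).
May has 31 days (38 left).
Jun has 30 days (8 left).
8 days into Jul → Jul 8, 2050.

Jul 8, 2050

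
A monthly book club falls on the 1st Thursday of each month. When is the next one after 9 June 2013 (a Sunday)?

4 July 2013

June 2013 starts on a Saturday, so its 1st Thursday is 6 June 2013 (5 days in).
That is not after 9 June 2013, so look at July 2013.
July 2013 starts on a Monday, so its 1st Thursday is 4 July 2013 (3 days in).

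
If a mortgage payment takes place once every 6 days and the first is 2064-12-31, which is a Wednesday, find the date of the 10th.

2065-02-23

The 10th occurrence is 9 intervals after the first: 9 × 6 = 54 days after 2064-12-31.
December has 31 days — 0 days to the end of December leaves 54.
January has 31 days (23 left).
23 days into February → 2065-02-23.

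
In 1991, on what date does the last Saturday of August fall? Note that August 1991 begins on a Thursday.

August 1991 begins on a Thursday, so the first Saturday is August 3 (2 days later).
August 1991 has 31 days. Adding weeks: 3, 10, 17, 24, 31 — the last one ≤ 31 is the 31st.

1991-08-31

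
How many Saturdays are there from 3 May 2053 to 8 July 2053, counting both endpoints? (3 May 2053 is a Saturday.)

10

3 May 2053 is a Saturday; the first Saturday on or after it is 3 May 2053.
From 3 May 2053 to 8 July 2053: 28 + 30 + 8 = 66 days (rest of May, June, July).
66 ÷ 7 = 9 full weeks with remainder 3, so 9 more Saturdays after the first → 10.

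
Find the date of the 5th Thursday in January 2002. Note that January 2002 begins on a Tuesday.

January 31, 2002

January 2002 begins on a Tuesday, so the first Thursday is January 3 (2 days later).
The 5th Thursday is 4 weeks later: 3 + 28 = 31.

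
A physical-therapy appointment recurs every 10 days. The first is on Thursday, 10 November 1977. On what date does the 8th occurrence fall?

The 8th occurrence is 7 intervals after the first: 7 × 10 = 70 days after 10 November 1977.
November has 30 days — 20 days to the end of November leaves 50.
December has 31 days (19 left).
19 days into January → 19 January 1978.

19 January 1978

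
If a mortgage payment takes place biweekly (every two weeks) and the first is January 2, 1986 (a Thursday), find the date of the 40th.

The 40th occurrence is 39 intervals after the first: 39 × 14 = 546 days after January 2, 1986.
January has 31 days — 29 days to the end of January leaves 517.
From end of January to end of 1986 is 334 days (183 left).
January has 31 days (152 left).
February has 28 days (124 left).
March has 31 days (93 left).
April has 30 days (63 left).
May has 31 days (32 left).
June has 30 days (2 left).
2 days into July → July 2, 1987.

July 2, 1987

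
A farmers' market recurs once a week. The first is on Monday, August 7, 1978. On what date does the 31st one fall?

The 31st occurrence is 30 intervals after the first: 30 × 7 = 210 days after August 7, 1978.
August has 31 days — 24 days to the end of August leaves 186.
September has 30 days (156 left).
October has 31 days (125 left).
November has 30 days (95 left).
December has 31 days (64 left).
January has 31 days (33 left).
February has 28 days (5 left).
5 days into March → March 5, 1979.

March 5, 1979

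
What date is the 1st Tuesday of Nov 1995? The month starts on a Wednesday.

Nov 7, 1995

Nov 1995 begins on a Wednesday, so the first Tuesday is Nov 7 (6 days later).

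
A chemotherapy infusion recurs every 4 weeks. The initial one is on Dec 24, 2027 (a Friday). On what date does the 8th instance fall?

The 8th occurrence is 7 intervals after the first: 7 × 28 = 196 days after Dec 24, 2027.
Dec has 31 days — 7 days to the end of Dec leaves 189.
Jan has 31 days (158 left).
Feb has 29 days (129 left).
Mar has 31 days (98 left).
Apr has 30 days (68 left).
May has 31 days (37 left).
Jun has 30 days (7 left).
7 days into Jul → Jul 7, 2028.

Jul 7, 2028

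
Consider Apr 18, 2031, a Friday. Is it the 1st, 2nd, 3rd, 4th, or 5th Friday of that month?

Day 18 falls in week ⌈18/7⌉ of the month.
Days 1–7 hold the 1st Friday, 8–14 the 2nd, 15–21 the 3rd, 22–28 the 4th, 29–31 the 5th.
18 is in the range for the 3rd.

3rd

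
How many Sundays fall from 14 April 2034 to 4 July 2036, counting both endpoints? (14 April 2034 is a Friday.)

116

14 April 2034 is a Friday; the first Sunday on or after it is 16 April 2034 (2 days later).
From 16 April 2034 to 4 July 2036: 259 + 365 + 186 = 810 days (rest of 2034, 2035, to 4 July 2036 in 2036).
810 ÷ 7 = 115 full weeks with remainder 5, so 115 more Sundays after the first → 116.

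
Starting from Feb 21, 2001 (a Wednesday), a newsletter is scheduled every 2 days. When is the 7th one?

Mar 5, 2001

The 7th occurrence is 6 intervals after the first: 6 × 2 = 12 days after Feb 21, 2001.
Feb has 28 days — 7 days to the end of Feb leaves 5.
5 days into Mar → Mar 5, 2001.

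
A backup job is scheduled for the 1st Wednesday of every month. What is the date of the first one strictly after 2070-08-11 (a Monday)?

August 2070 starts on a Friday, so its 1st Wednesday is 2070-08-06 (5 days in).
That is not after 2070-08-11, so look at September 2070.
September 2070 starts on a Monday, so its 1st Wednesday is 2070-09-03 (2 days in).

2070-09-03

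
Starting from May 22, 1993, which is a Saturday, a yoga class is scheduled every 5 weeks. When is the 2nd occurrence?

June 26, 1993

The 2nd occurrence is 1 interval after the first: 1 × 35 = 35 days after May 22, 1993.
May has 31 days — 9 days to the end of May leaves 26.
26 days into June → June 26, 1993.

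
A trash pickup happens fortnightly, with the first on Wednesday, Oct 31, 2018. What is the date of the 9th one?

The 9th occurrence is 8 intervals after the first: 8 × 14 = 112 days after Oct 31, 2018.
Oct has 31 days — 0 days to the end of Oct leaves 112.
Nov has 30 days (82 left).
Dec has 31 days (51 left).
Jan has 31 days (20 left).
20 days into Feb → Feb 20, 2019.

Feb 20, 2019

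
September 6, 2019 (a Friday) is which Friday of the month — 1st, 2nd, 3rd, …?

1st

Day 6 falls in week ⌈6/7⌉ of the month.
Days 1–7 hold the 1st Friday, 8–14 the 2nd, 15–21 the 3rd, 22–28 the 4th, 29–31 the 5th.
6 is in the range for the 1st.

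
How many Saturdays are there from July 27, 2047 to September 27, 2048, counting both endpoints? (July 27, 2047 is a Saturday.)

July 27, 2047 is a Saturday; the first Saturday on or after it is July 27, 2047.
From July 27, 2047 to September 27, 2048: 157 + 271 = 428 days (rest of 2047, to September 27, 2048 in 2048).
428 ÷ 7 = 61 full weeks with remainder 1, so 61 more Saturdays after the first → 62.

62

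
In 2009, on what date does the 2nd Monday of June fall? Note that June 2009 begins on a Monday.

June 2009 begins on a Monday, so the first Monday is June 1.
The 2nd Monday is 1 weeks later: 1 + 7 = 8.

June 8, 2009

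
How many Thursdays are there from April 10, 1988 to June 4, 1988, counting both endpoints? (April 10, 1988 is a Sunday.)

8

April 10, 1988 is a Sunday; the first Thursday on or after it is April 14, 1988 (4 days later).
From April 14, 1988 to June 4, 1988: 16 + 31 + 4 = 51 days (rest of April, May, June).
51 ÷ 7 = 7 full weeks with remainder 2, so 7 more Thursdays after the first → 8.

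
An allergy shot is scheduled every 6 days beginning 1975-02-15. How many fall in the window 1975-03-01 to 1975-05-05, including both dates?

11

Occurrences land 6·i days after 1975-02-15 for i = 0, 1, 2, …
1975-03-01 is 14 days after the start; 14 ÷ 6 = 2 remainder 2; since the remainder is 2, round up to i = 3. First occurrence in the window: #4 on 1975-03-05 (3×6 = 18 days in).
1975-05-05 is 79 days after the start; 79 ÷ 6 = 13 remainder 1. Last occurrence in the window: #14 on 1975-05-04.
Occurrences #4 through #14: 11 in total.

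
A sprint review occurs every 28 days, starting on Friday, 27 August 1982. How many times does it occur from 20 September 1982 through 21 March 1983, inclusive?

Occurrences land 28·i days after 27 August 1982 for i = 0, 1, 2, …
20 September 1982 is 24 days after the start; 24 ÷ 28 = 0 remainder 24; since the remainder is 24, round up to i = 1. First occurrence in the window: #2 on 24 September 1982 (1×28 = 28 days in).
21 March 1983 is 206 days after the start; 206 ÷ 28 = 7 remainder 10. Last occurrence in the window: #8 on 11 March 1983.
Occurrences #2 through #8: 7 in total.

7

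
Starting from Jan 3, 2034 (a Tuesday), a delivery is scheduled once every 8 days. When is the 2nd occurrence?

The 2nd occurrence is 1 interval after the first: 1 × 8 = 8 days after Jan 3, 2034.
8 days later is Jan 11, 2034.

Jan 11, 2034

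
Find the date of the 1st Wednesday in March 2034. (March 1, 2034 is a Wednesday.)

March 1, 2034

March 2034 begins on a Wednesday, so the first Wednesday is March 1.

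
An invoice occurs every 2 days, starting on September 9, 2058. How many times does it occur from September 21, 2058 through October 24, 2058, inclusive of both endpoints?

17

Occurrences land 2·i days after September 9, 2058 for i = 0, 1, 2, …
September 21, 2058 is 12 days after the start; 12 ÷ 2 = 6 remainder 0. First occurrence in the window: #7 on September 21, 2058 (6×2 = 12 days in).
October 24, 2058 is 45 days after the start; 45 ÷ 2 = 22 remainder 1. Last occurrence in the window: #23 on October 23, 2058.
Occurrences #7 through #23: 17 in total.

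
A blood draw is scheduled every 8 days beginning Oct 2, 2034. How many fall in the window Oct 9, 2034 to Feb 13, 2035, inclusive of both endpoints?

16

Occurrences land 8·i days after Oct 2, 2034 for i = 0, 1, 2, …
Oct 9, 2034 is 7 days after the start; 7 ÷ 8 = 0 remainder 7; since the remainder is 7, round up to i = 1. First occurrence in the window: #2 on Oct 10, 2034 (1×8 = 8 days in).
Feb 13, 2035 is 134 days after the start; 134 ÷ 8 = 16 remainder 6. Last occurrence in the window: #17 on Feb 7, 2035.
Occurrences #2 through #17: 16 in total.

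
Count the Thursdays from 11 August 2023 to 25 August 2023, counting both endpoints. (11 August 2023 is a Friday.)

11 August 2023 is a Friday; the first Thursday on or after it is 17 August 2023 (6 days later).
From 17 August 2023 to 25 August 2023 is 25 − 17 = 8 days.
8 ÷ 7 = 1 full weeks with remainder 1, so 1 more Thursdays after the first → 2.

2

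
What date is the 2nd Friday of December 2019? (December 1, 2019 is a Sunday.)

December 2019 begins on a Sunday, so the first Friday is December 6 (5 days later).
The 2nd Friday is 1 weeks later: 6 + 7 = 13.

13 December 2019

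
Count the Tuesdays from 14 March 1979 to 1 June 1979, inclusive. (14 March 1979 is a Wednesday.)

11

14 March 1979 is a Wednesday; the first Tuesday on or after it is 20 March 1979 (6 days later).
From 20 March 1979 to 1 June 1979: 11 + 30 + 31 + 1 = 73 days (rest of March, April, May, June).
73 ÷ 7 = 10 full weeks with remainder 3, so 10 more Tuesdays after the first → 11.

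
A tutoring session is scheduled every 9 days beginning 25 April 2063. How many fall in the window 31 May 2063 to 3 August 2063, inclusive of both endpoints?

Occurrences land 9·i days after 25 April 2063 for i = 0, 1, 2, …
31 May 2063 is 36 days after the start; 36 ÷ 9 = 4 remainder 0. First occurrence in the window: #5 on 31 May 2063 (4×9 = 36 days in).
3 August 2063 is 100 days after the start; 100 ÷ 9 = 11 remainder 1. Last occurrence in the window: #12 on 2 August 2063.
Occurrences #5 through #12: 8 in total.

8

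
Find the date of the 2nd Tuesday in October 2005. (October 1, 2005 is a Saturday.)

October 11, 2005

October 2005 begins on a Saturday, so the first Tuesday is October 4 (3 days later).
The 2nd Tuesday is 1 weeks later: 4 + 7 = 11.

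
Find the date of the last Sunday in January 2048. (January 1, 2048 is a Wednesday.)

January 2048 begins on a Wednesday, so the first Sunday is January 5 (4 days later).
January 2048 has 31 days. Adding weeks: 5, 12, 19, 26 — the last one ≤ 31 is the 26th.

26 January 2048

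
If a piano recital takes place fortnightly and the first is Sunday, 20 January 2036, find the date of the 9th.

The 9th occurrence is 8 intervals after the first: 8 × 14 = 112 days after 20 January 2036.
January has 31 days — 11 days to the end of January leaves 101.
February has 29 days (72 left).
March has 31 days (41 left).
April has 30 days (11 left).
11 days into May → 11 May 2036.

11 May 2036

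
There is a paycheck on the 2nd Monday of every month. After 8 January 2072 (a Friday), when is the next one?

January 2072 starts on a Friday; its first Monday is the 4th, so the 2nd Monday is the 11th — 11 January 2072.
11 January 2072 is after 8 January 2072, so that is the next one.

11 January 2072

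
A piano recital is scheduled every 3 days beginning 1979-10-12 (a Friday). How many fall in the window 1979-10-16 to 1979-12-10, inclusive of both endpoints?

Occurrences land 3·i days after 1979-10-12 for i = 0, 1, 2, …
1979-10-16 is 4 days after the start; 4 ÷ 3 = 1 remainder 1; since the remainder is 1, round up to i = 2. First occurrence in the window: #3 on 1979-10-18 (2×3 = 6 days in).
1979-12-10 is 59 days after the start; 59 ÷ 3 = 19 remainder 2. Last occurrence in the window: #20 on 1979-12-08.
Occurrences #3 through #20: 18 in total.

18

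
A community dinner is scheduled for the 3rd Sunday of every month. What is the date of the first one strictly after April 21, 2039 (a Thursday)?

April 2039 starts on a Friday; its first Sunday is the 3rd, so the 3rd Sunday is the 17th — April 17, 2039.
That is not after April 21, 2039, so look at May 2039.
May 2039 starts on a Sunday; its first Sunday is the 1st, so the 3rd Sunday is the 15th — May 15, 2039.

May 15, 2039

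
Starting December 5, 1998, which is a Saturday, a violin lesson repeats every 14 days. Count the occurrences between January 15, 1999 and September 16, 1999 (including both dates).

18

Occurrences land 14·i days after December 5, 1998 for i = 0, 1, 2, …
January 15, 1999 is 41 days after the start; 41 ÷ 14 = 2 remainder 13; since the remainder is 13, round up to i = 3. First occurrence in the window: #4 on January 16, 1999 (3×14 = 42 days in).
September 16, 1999 is 285 days after the start; 285 ÷ 14 = 20 remainder 5. Last occurrence in the window: #21 on September 11, 1999.
Occurrences #4 through #21: 18 in total.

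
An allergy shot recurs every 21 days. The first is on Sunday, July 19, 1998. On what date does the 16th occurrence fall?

May 30, 1999

The 16th occurrence is 15 intervals after the first: 15 × 21 = 315 days after July 19, 1998.
July has 31 days — 12 days to the end of July leaves 303.
August has 31 days (272 left).
September has 30 days (242 left).
October has 31 days (211 left).
November has 30 days (181 left).
December has 31 days (150 left).
January has 31 days (119 left).
February has 28 days (91 left).
March has 31 days (60 left).
April has 30 days (30 left).
30 days into May → May 30, 1999.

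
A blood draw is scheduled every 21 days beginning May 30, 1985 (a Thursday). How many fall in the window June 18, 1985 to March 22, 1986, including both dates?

Occurrences land 21·i days after May 30, 1985 for i = 0, 1, 2, …
June 18, 1985 is 19 days after the start; 19 ÷ 21 = 0 remainder 19; since the remainder is 19, round up to i = 1. First occurrence in the window: #2 on June 20, 1985 (1×21 = 21 days in).
March 22, 1986 is 296 days after the start; 296 ÷ 21 = 14 remainder 2. Last occurrence in the window: #15 on March 20, 1986.
Occurrences #2 through #15: 14 in total.

14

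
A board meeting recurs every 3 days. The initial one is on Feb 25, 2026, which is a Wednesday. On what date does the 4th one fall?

Mar 6, 2026

The 4th occurrence is 3 intervals after the first: 3 × 3 = 9 days after Feb 25, 2026.
Feb has 28 days — 3 days to the end of Feb leaves 6.
6 days into Mar → Mar 6, 2026.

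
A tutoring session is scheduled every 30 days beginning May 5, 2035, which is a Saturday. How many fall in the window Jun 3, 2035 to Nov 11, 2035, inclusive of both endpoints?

6

Occurrences land 30·i days after May 5, 2035 for i = 0, 1, 2, …
Jun 3, 2035 is 29 days after the start; 29 ÷ 30 = 0 remainder 29; since the remainder is 29, round up to i = 1. First occurrence in the window: #2 on Jun 4, 2035 (1×30 = 30 days in).
Nov 11, 2035 is 190 days after the start; 190 ÷ 30 = 6 remainder 10. Last occurrence in the window: #7 on Nov 1, 2035.
Occurrences #2 through #7: 6 in total.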